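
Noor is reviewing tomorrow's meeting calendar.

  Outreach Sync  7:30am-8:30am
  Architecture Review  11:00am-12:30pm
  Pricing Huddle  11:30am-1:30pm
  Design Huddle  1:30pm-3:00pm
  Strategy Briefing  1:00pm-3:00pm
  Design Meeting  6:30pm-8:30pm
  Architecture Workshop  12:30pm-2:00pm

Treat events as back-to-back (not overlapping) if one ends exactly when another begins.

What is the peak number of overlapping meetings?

Walk through starts and ends in time order (an end at T is processed before a start at T):
7:30am start Outreach Sync → 1
8:30am end Outreach Sync → 0
11:00am start Architecture Review → 1
11:30am start Pricing Huddle → 2
12:30pm end Architecture Review → 1
12:30pm start Architecture Workshop → 2
1:00pm start Strategy Briefing → 3
1:30pm end Pricing Huddle → 2
1:30pm start Design Huddle → 3
2:00pm end Architecture Workshop → 2
3:00pm end Design Huddle → 1
3:00pm end Strategy Briefing → 0
6:30pm start Design Meeting → 1
8:30pm end Design Meeting → 0
Peak is 3, at 1:00pm (Architecture Workshop, Pricing Huddle, Strategy Briefing).

3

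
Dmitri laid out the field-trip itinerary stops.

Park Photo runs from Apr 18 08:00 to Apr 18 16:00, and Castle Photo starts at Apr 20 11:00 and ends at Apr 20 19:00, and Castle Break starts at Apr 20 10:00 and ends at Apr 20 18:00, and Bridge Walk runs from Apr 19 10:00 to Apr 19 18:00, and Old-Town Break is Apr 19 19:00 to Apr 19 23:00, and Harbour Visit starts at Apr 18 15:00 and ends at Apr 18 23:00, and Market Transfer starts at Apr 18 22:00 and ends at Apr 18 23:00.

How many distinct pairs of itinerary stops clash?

Check each pair: they overlap iff neither finishes before the other starts.
Sorted by start: Park Photo, Harbour Visit, Market Transfer, Bridge Walk, Old-Town Break, Castle Break, Castle Photo.
Harbour Visit starts before Park Photo ends → Park Photo and Harbour Visit overlap.
Market Transfer starts after Park Photo ends — done with Park Photo.
Market Transfer starts before Harbour Visit ends → Harbour Visit and Market Transfer overlap.
Bridge Walk starts after Harbour Visit ends — done with Harbour Visit.
Bridge Walk starts after Market Transfer ends — done with Market Transfer.
Old-Town Break starts after Bridge Walk ends — done with Bridge Walk.
Castle Break starts after Old-Town Break ends — done with Old-Town Break.
Castle Photo starts before Castle Break ends → Castle Break and Castle Photo overlap.
Overlapping pairs: Castle Break & Castle Photo, Harbour Visit & Market Transfer, Harbour Visit & Park Photo — 3 in total.

3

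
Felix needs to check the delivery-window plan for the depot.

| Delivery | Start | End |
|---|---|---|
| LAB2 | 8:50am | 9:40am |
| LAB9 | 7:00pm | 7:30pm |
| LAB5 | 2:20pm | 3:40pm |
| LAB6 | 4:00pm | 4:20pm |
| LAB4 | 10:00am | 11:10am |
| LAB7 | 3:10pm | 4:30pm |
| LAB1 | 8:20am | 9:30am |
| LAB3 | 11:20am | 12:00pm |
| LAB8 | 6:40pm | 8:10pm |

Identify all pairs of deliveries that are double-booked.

Two intervals overlap when each starts before the other ends.
Sorted by start: LAB1, LAB2, LAB4, LAB3, LAB5, LAB7, LAB6, LAB8, LAB9.
LAB2 starts before LAB1 ends → LAB1 and LAB2 overlap.
LAB4 starts after LAB1 ends; LAB1 is clear from here.
LAB4 starts after LAB2 ends; LAB2 is clear from here.
LAB3 starts after LAB4 ends; LAB4 is clear from here.
LAB5 starts after LAB3 ends; LAB3 is clear from here.
LAB7 starts before LAB5 ends → LAB5 and LAB7 overlap.
LAB6 starts after LAB5 ends; LAB5 is clear from here.
LAB6 starts before LAB7 ends → LAB7 and LAB6 overlap.
LAB8 starts after LAB7 ends; LAB7 is clear from here.
LAB8 starts after LAB6 ends; LAB6 is clear from here.
LAB9 starts before LAB8 ends → LAB8 and LAB9 overlap.

LAB1 & LAB2, LAB5 & LAB7, LAB6 & LAB7, LAB8 & LAB9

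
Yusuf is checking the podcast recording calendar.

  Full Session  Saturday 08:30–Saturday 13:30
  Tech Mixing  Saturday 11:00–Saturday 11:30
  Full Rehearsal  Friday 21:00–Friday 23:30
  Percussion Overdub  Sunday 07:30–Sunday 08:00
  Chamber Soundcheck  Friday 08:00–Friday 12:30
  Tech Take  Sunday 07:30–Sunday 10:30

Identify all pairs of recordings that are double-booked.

Sorted by start: Chamber Soundcheck, Full Rehearsal, Full Session, Tech Mixing, Percussion Overdub, Tech Take.
Full Rehearsal starts after Chamber Soundcheck ends, so Chamber Soundcheck has no further overlaps.
Full Session starts after Full Rehearsal ends, so Full Rehearsal has no further overlaps.
Tech Mixing starts before Full Session ends → Full Session and Tech Mixing overlap.
Percussion Overdub starts after Full Session ends, so Full Session has no further overlaps.
Percussion Overdub starts after Tech Mixing ends, so Tech Mixing has no further overlaps.
Tech Take starts before Percussion Overdub ends → Percussion Overdub and Tech Take overlap.

Full Session & Tech Mixing, Percussion Overdub & Tech Take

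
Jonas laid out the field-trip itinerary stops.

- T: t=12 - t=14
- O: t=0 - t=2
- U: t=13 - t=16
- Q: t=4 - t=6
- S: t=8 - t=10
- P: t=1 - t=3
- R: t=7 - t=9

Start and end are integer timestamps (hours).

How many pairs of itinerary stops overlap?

3

Two intervals overlap when each starts before the other ends.
Sorted by start: O, P, Q, R, S, T, U.
P starts before O ends → O and P overlap.
Q starts after O ends — done with O.
Q starts after P ends — done with P.
R starts after Q ends — done with Q.
S starts before R ends → R and S overlap.
T starts after R ends — done with R.
T starts after S ends — done with S.
U starts before T ends → T and U overlap.
Overlapping pairs: O & P, R & S, T & U — 3 in total.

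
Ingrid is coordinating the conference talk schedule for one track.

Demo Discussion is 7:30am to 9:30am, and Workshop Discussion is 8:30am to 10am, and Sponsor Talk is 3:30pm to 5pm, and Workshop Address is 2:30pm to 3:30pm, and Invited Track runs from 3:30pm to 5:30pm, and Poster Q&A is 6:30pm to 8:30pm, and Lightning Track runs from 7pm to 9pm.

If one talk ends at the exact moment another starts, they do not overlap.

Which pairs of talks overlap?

Demo Discussion & Workshop Discussion, Invited Track & Sponsor Talk, Lightning Track & Poster Q&A

Check each pair: they overlap iff neither finishes before the other starts.
Sorted by start: Demo Discussion, Workshop Discussion, Workshop Address, Sponsor Talk, Invited Track, Poster Q&A, Lightning Track.
Workshop Discussion starts before Demo Discussion ends → Demo Discussion and Workshop Discussion overlap.
Workshop Address starts after Demo Discussion ends — done with Demo Discussion.
Workshop Address starts after Workshop Discussion ends — done with Workshop Discussion.
Sponsor Talk starts exactly when Workshop Address ends (back-to-back, no overlap) — done with Workshop Address.
Invited Track starts before Sponsor Talk ends → Sponsor Talk and Invited Track overlap.
Poster Q&A starts after Sponsor Talk ends — done with Sponsor Talk.
Poster Q&A starts after Invited Track ends — done with Invited Track.
Lightning Track starts before Poster Q&A ends → Poster Q&A and Lightning Track overlap.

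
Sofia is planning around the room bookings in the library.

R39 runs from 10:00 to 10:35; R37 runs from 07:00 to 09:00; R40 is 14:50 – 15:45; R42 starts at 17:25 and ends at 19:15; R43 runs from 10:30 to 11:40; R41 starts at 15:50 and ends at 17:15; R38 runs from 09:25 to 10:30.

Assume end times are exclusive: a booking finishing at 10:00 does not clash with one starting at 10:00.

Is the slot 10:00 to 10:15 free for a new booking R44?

R37: ends 09:00 at or before R44 starts 10:00 → clear.
R38: starts 09:25 before R44 ends 10:15, and ends 10:30 after R44 starts 10:00 → overlap.
R39: starts 10:00 before R44 ends 10:15, and ends 10:35 after R44 starts 10:00 → overlap.
R43: starts 10:30 at or after R44 ends 10:15 → clear.
R40: starts 14:50 at or after R44 ends 10:15 → clear.
R41: starts 15:50 at or after R44 ends 10:15 → clear.
R42: starts 17:25 at or after R44 ends 10:15 → clear.
R44 overlaps R38, R39.

No — it overlaps R38, R39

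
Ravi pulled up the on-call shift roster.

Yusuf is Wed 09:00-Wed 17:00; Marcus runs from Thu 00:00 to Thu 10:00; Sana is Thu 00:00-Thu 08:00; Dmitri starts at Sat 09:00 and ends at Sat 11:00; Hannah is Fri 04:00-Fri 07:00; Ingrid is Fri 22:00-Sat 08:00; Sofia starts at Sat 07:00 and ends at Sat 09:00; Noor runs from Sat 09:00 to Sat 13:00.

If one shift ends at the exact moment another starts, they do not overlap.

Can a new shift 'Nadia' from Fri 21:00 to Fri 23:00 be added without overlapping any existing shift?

No — it overlaps Ingrid

Yusuf: ends Wed 17:00 at or before Nadia starts Fri 21:00 → clear.
Marcus: ends Thu 10:00 at or before Nadia starts Fri 21:00 → clear.
Sana: ends Thu 08:00 at or before Nadia starts Fri 21:00 → clear.
Hannah: ends Fri 07:00 at or before Nadia starts Fri 21:00 → clear.
Ingrid: starts Fri 22:00 before Nadia ends Fri 23:00, and ends Sat 08:00 after Nadia starts Fri 21:00 → overlap.
Sofia: starts Sat 07:00 at or after Nadia ends Fri 23:00 → clear.
Dmitri: starts Sat 09:00 at or after Nadia ends Fri 23:00 → clear.
Noor: starts Sat 09:00 at or after Nadia ends Fri 23:00 → clear.
Nadia overlaps Ingrid.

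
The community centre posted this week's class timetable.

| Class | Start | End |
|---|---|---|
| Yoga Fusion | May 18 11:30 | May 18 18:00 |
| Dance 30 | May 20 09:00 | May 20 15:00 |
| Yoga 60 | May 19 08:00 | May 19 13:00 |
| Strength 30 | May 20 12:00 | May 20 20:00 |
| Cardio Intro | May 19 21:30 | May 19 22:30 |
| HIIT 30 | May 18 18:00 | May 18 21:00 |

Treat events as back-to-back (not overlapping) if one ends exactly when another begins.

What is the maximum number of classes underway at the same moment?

2

Walk through starts and ends in time order (an end at T is processed before a start at T):
May 18 11:30 start Yoga Fusion → 1
May 18 18:00 end Yoga Fusion → 0
May 18 18:00 start HIIT 30 → 1
May 18 21:00 end HIIT 30 → 0
May 19 08:00 start Yoga 60 → 1
May 19 13:00 end Yoga 60 → 0
May 19 21:30 start Cardio Intro → 1
May 19 22:30 end Cardio Intro → 0
May 20 09:00 start Dance 30 → 1
May 20 12:00 start Strength 30 → 2
May 20 15:00 end Dance 30 → 1
May 20 20:00 end Strength 30 → 0
Peak is 2, at May 20 12:00 (Dance 30, Strength 30).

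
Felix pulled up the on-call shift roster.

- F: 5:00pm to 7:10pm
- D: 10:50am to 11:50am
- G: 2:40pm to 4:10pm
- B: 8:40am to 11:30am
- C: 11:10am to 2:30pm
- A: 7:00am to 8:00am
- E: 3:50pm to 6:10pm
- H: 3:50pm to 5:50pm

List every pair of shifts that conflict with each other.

B & C, B & D, C & D, E & F, E & G, E & H, F & H, G & H

Two intervals overlap when each starts before the other ends.
Sorted by start: A, B, D, C, G, E, H, F.
B starts after A ends — done with A.
D starts before B ends → B and D overlap.
C starts before B ends → B and C overlap.
G starts after B ends — done with B.
C starts before D ends → D and C overlap.
G starts after D ends — done with D.
G starts after C ends — done with C.
E starts before G ends → G and E overlap.
H starts before G ends → G and H overlap.
F starts after G ends.
H starts before E ends → E and H overlap.
F starts before E ends → E and F overlap.
F starts before H ends → H and F overlap.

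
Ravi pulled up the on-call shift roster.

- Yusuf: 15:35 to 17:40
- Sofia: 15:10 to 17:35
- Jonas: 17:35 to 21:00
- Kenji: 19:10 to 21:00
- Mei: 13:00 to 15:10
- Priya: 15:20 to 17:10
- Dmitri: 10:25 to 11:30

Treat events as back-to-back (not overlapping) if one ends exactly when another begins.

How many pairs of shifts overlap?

5

Check each pair: they overlap iff neither finishes before the other starts.
Sorted by start: Dmitri, Mei, Sofia, Priya, Yusuf, Jonas, Kenji.
Mei starts after Dmitri ends; Dmitri is clear from here.
Sofia starts exactly when Mei ends (back-to-back, no overlap); Mei is clear from here.
Priya starts before Sofia ends → Sofia and Priya overlap.
Yusuf starts before Sofia ends → Sofia and Yusuf overlap.
Jonas starts exactly when Sofia ends (back-to-back, no overlap); Sofia is clear from here.
Yusuf starts before Priya ends → Priya and Yusuf overlap.
Jonas starts after Priya ends; Priya is clear from here.
Jonas starts before Yusuf ends → Yusuf and Jonas overlap.
Kenji starts after Yusuf ends.
Kenji starts before Jonas ends → Jonas and Kenji overlap.
Overlapping pairs: Jonas & Kenji, Jonas & Yusuf, Priya & Sofia, Priya & Yusuf, Sofia & Yusuf — 5 in total.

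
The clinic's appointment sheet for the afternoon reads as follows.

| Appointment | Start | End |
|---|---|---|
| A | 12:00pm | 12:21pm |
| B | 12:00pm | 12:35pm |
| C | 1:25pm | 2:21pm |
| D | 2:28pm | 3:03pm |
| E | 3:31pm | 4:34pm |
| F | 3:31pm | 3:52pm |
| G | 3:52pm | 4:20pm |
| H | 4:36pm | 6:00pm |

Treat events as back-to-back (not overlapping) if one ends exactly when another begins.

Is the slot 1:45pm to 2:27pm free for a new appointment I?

No — it overlaps C

A: ends 12:21pm at or before I starts 1:45pm → clear.
B: ends 12:35pm at or before I starts 1:45pm → clear.
C: starts 1:25pm before I ends 2:27pm, and ends 2:21pm after I starts 1:45pm → overlap.
D: starts 2:28pm at or after I ends 2:27pm → clear.
E: starts 3:31pm at or after I ends 2:27pm → clear.
F: starts 3:31pm at or after I ends 2:27pm → clear.
G: starts 3:52pm at or after I ends 2:27pm → clear.
H: starts 4:36pm at or after I ends 2:27pm → clear.
I overlaps C.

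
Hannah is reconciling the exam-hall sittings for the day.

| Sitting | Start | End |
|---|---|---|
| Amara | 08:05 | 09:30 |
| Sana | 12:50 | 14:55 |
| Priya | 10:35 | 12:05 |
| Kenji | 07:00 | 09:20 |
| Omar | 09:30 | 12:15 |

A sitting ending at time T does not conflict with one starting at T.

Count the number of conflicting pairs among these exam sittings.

Two intervals overlap when each starts before the other ends.
Sorted by start: Kenji, Amara, Omar, Priya, Sana.
Amara starts before Kenji ends → Kenji and Amara overlap.
Omar starts after Kenji ends; Kenji is clear from here.
Omar starts exactly when Amara ends (back-to-back, no overlap); Amara is clear from here.
Priya starts before Omar ends → Omar and Priya overlap.
Sana starts after Omar ends.
Sana starts after Priya ends.
Overlapping pairs: Amara & Kenji, Omar & Priya — 2 in total.

2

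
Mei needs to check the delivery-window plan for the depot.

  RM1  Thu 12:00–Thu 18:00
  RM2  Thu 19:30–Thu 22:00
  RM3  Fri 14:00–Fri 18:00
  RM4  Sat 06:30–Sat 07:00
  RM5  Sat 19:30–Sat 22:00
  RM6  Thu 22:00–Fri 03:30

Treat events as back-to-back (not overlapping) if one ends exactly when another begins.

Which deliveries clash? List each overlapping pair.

Sorted by start: RM1, RM2, RM6, RM3, RM4, RM5.
RM2 starts after RM1 ends, so nothing later overlaps RM1 either.
RM6 starts exactly when RM2 ends (back-to-back, no overlap), so nothing later overlaps RM2 either.
RM3 starts after RM6 ends, so nothing later overlaps RM6 either.
RM4 starts after RM3 ends, so nothing later overlaps RM3 either.
RM5 starts after RM4 ends.

none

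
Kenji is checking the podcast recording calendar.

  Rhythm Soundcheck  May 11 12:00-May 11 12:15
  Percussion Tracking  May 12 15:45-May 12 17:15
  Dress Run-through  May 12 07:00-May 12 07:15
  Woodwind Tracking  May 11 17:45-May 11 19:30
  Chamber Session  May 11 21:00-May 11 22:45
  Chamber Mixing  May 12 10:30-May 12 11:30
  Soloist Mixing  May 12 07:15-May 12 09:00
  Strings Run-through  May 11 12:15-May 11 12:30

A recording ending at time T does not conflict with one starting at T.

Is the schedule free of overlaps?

Yes

Sorted by start: Rhythm Soundcheck, Strings Run-through, Woodwind Tracking, Chamber Session, Dress Run-through, Soloist Mixing, Chamber Mixing, Percussion Tracking.
Strings Run-through starts exactly when Rhythm Soundcheck ends (back-to-back, no overlap) — done with Rhythm Soundcheck.
Woodwind Tracking starts after Strings Run-through ends — done with Strings Run-through.
Chamber Session starts after Woodwind Tracking ends — done with Woodwind Tracking.
Dress Run-through starts after Chamber Session ends — done with Chamber Session.
Soloist Mixing starts exactly when Dress Run-through ends (back-to-back, no overlap) — done with Dress Run-through.
Chamber Mixing starts after Soloist Mixing ends — done with Soloist Mixing.
Percussion Tracking starts after Chamber Mixing ends.
Every pair is clear; the schedule has no overlaps.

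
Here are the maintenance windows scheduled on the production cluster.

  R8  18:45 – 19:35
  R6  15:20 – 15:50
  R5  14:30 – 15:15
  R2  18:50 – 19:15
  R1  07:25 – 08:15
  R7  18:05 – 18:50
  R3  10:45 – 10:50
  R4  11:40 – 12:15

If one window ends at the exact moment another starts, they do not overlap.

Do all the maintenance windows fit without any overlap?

Sorted by start: R1, R3, R4, R5, R6, R7, R8, R2.
R3 starts after R1 ends, so R1 has no further overlaps.
R4 starts after R3 ends, so R3 has no further overlaps.
R5 starts after R4 ends, so R4 has no further overlaps.
R6 starts after R5 ends, so R5 has no further overlaps.
R7 starts after R6 ends, so R6 has no further overlaps.
R8 starts before R7 ends → R7 and R8 overlap.
That's a conflict, so the schedule is not conflict-free.

No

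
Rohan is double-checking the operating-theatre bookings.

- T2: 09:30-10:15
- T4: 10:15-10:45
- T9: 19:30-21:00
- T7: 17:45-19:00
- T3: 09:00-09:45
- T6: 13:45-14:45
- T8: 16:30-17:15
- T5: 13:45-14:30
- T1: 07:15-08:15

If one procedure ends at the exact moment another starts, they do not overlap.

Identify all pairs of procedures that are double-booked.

Sorted by start: T1, T3, T2, T4, T5, T6, T8, T7, T9.
T3 starts after T1 ends; T1 is clear from here.
T2 starts before T3 ends → T3 and T2 overlap.
T4 starts after T3 ends; T3 is clear from here.
T4 starts exactly when T2 ends (back-to-back, no overlap); T2 is clear from here.
T5 starts after T4 ends; T4 is clear from here.
T6 starts before T5 ends → T5 and T6 overlap.
T8 starts after T5 ends; T5 is clear from here.
T8 starts after T6 ends; T6 is clear from here.
T7 starts after T8 ends; T8 is clear from here.
T9 starts after T7 ends.

T2 & T3, T5 & T6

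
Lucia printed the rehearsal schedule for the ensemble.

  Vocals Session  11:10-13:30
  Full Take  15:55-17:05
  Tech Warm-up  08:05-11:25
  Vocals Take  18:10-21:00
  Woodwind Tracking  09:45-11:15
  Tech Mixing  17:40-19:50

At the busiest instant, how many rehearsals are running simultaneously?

Walk through starts and ends in time order (an end at T is processed before a start at T):
08:05 start Tech Warm-up → 1
09:45 start Woodwind Tracking → 2
11:10 start Vocals Session → 3
11:15 end Woodwind Tracking → 2
11:25 end Tech Warm-up → 1
13:30 end Vocals Session → 0
15:55 start Full Take → 1
17:05 end Full Take → 0
17:40 start Tech Mixing → 1
18:10 start Vocals Take → 2
19:50 end Tech Mixing → 1
21:00 end Vocals Take → 0
Peak is 3, at 11:10 (Tech Warm-up, Vocals Session, Woodwind Tracking).

3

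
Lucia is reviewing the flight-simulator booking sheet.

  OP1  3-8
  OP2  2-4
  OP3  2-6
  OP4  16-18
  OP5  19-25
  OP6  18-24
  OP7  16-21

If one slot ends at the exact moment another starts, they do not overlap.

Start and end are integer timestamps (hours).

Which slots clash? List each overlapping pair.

Sorted by start: OP2, OP3, OP1, OP4, OP7, OP6, OP5.
OP3 starts before OP2 ends → OP2 and OP3 overlap.
OP1 starts before OP2 ends → OP2 and OP1 overlap.
OP4 starts after OP2 ends, so nothing later overlaps OP2 either.
OP1 starts before OP3 ends → OP3 and OP1 overlap.
OP4 starts after OP3 ends, so nothing later overlaps OP3 either.
OP4 starts after OP1 ends, so nothing later overlaps OP1 either.
OP7 starts before OP4 ends → OP4 and OP7 overlap.
OP6 starts exactly when OP4 ends (back-to-back, no overlap), so nothing later overlaps OP4 either.
OP6 starts before OP7 ends → OP7 and OP6 overlap.
OP5 starts before OP7 ends → OP7 and OP5 overlap.
OP5 starts before OP6 ends → OP6 and OP5 overlap.

OP1 & OP2, OP1 & OP3, OP2 & OP3, OP4 & OP7, OP5 & OP6, OP5 & OP7, OP6 & OP7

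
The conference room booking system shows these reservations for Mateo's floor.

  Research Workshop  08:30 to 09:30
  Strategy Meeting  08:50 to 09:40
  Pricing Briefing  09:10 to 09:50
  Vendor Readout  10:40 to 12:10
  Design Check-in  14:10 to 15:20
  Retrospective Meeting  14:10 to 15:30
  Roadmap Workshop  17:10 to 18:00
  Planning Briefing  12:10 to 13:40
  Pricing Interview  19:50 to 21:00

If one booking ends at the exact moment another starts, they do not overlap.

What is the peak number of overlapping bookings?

Sweep the timeline, counting +1 at each start and −1 at each end (ends before starts at a tie):
08:30 start Research Workshop → 1
08:50 start Strategy Meeting → 2
09:10 start Pricing Briefing → 3
09:30 end Research Workshop → 2
09:40 end Strategy Meeting → 1
09:50 end Pricing Briefing → 0
10:40 start Vendor Readout → 1
12:10 end Vendor Readout → 0
12:10 start Planning Briefing → 1
13:40 end Planning Briefing → 0
14:10 start Design Check-in → 1
14:10 start Retrospective Meeting → 2
15:20 end Design Check-in → 1
15:30 end Retrospective Meeting → 0
17:10 start Roadmap Workshop → 1
18:00 end Roadmap Workshop → 0
19:50 start Pricing Interview → 1
21:00 end Pricing Interview → 0
Peak is 3, at 09:10 (Pricing Briefing, Research Workshop, Strategy Meeting).

3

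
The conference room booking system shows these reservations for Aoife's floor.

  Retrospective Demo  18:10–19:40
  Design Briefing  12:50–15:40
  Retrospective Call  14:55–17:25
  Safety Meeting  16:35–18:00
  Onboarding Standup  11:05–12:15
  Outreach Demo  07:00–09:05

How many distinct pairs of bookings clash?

2

Sorted by start: Outreach Demo, Onboarding Standup, Design Briefing, Retrospective Call, Safety Meeting, Retrospective Demo.
Onboarding Standup starts after Outreach Demo ends, so nothing later overlaps Outreach Demo either.
Design Briefing starts after Onboarding Standup ends, so nothing later overlaps Onboarding Standup either.
Retrospective Call starts before Design Briefing ends → Design Briefing and Retrospective Call overlap.
Safety Meeting starts after Design Briefing ends, so nothing later overlaps Design Briefing either.
Safety Meeting starts before Retrospective Call ends → Retrospective Call and Safety Meeting overlap.
Retrospective Demo starts after Retrospective Call ends.
Retrospective Demo starts after Safety Meeting ends.
Overlapping pairs: Design Briefing & Retrospective Call, Retrospective Call & Safety Meeting — 2 in total.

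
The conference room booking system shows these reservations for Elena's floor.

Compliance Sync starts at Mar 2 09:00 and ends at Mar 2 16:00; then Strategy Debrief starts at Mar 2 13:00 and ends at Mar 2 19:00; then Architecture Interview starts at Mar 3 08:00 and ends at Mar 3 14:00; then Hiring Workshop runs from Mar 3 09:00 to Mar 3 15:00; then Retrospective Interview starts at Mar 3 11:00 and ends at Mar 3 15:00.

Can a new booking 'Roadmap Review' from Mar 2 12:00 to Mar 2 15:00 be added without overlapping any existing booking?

Compliance Sync: starts Mar 2 09:00 before Roadmap Review ends Mar 2 15:00, and ends Mar 2 16:00 after Roadmap Review starts Mar 2 12:00 → overlap.
Strategy Debrief: starts Mar 2 13:00 before Roadmap Review ends Mar 2 15:00, and ends Mar 2 19:00 after Roadmap Review starts Mar 2 12:00 → overlap.
Architecture Interview: starts Mar 3 08:00 at or after Roadmap Review ends Mar 2 15:00 → clear.
Hiring Workshop: starts Mar 3 09:00 at or after Roadmap Review ends Mar 2 15:00 → clear.
Retrospective Interview: starts Mar 3 11:00 at or after Roadmap Review ends Mar 2 15:00 → clear.
Roadmap Review overlaps Strategy Debrief, Compliance Sync.

No — it overlaps Compliance Sync, Strategy Debrief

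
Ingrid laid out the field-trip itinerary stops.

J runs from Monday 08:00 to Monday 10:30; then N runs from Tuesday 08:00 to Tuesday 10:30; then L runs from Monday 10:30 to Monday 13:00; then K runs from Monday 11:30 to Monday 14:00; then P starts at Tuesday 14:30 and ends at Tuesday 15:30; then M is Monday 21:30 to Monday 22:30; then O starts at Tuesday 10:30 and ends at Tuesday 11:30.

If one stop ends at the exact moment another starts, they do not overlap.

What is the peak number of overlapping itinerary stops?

Sort all start/end points and keep a running count:
Monday 08:00 start J → 1
Monday 10:30 end J → 0
Monday 10:30 start L → 1
Monday 11:30 start K → 2
Monday 13:00 end L → 1
Monday 14:00 end K → 0
Monday 21:30 start M → 1
Monday 22:30 end M → 0
Tuesday 08:00 start N → 1
Tuesday 10:30 end N → 0
Tuesday 10:30 start O → 1
Tuesday 11:30 end O → 0
Tuesday 14:30 start P → 1
Tuesday 15:30 end P → 0
Peak is 2, at Monday 11:30 (K, L).

2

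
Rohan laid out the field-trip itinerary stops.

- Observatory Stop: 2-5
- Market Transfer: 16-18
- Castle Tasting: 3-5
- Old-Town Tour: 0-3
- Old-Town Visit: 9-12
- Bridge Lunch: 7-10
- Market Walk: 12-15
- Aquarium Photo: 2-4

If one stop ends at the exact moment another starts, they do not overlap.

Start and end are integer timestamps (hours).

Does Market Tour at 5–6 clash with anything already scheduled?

No — it doesn't clash with anything

Old-Town Tour: ends 3 at or before Market Tour starts 5 → clear.
Aquarium Photo: ends 4 at or before Market Tour starts 5 → clear.
Observatory Stop: ends 5 at or before Market Tour starts 5 → clear.
Castle Tasting: ends 5 at or before Market Tour starts 5 → clear.
Bridge Lunch: starts 7 at or after Market Tour ends 6 → clear.
Old-Town Visit: starts 9 at or after Market Tour ends 6 → clear.
Market Walk: starts 12 at or after Market Tour ends 6 → clear.
Market Transfer: starts 16 at or after Market Tour ends 6 → clear.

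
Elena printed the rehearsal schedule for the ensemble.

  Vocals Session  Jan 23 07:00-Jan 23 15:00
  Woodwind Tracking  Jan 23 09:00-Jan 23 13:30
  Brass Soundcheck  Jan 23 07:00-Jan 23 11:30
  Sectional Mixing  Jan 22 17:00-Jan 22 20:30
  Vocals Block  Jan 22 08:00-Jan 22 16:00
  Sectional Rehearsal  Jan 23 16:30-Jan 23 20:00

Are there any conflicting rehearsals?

Yes

Sorted by start: Vocals Block, Sectional Mixing, Vocals Session, Brass Soundcheck, Woodwind Tracking, Sectional Rehearsal.
Sectional Mixing starts after Vocals Block ends, so Vocals Block has no further overlaps.
Vocals Session starts after Sectional Mixing ends, so Sectional Mixing has no further overlaps.
Brass Soundcheck starts before Vocals Session ends → Vocals Session and Brass Soundcheck overlap.
That's a conflict, so the schedule is not conflict-free.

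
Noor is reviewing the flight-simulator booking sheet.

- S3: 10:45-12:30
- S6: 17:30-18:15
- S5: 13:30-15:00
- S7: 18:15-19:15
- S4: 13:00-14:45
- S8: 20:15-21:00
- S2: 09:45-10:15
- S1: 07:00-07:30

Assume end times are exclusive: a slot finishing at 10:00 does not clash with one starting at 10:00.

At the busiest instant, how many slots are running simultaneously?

Sort all start/end points and keep a running count:
07:00 start S1 → 1
07:30 end S1 → 0
09:45 start S2 → 1
10:15 end S2 → 0
10:45 start S3 → 1
12:30 end S3 → 0
13:00 start S4 → 1
13:30 start S5 → 2
14:45 end S4 → 1
15:00 end S5 → 0
17:30 start S6 → 1
18:15 end S6 → 0
18:15 start S7 → 1
19:15 end S7 → 0
20:15 start S8 → 1
21:00 end S8 → 0
Peak is 2, at 13:30 (S4, S5).

2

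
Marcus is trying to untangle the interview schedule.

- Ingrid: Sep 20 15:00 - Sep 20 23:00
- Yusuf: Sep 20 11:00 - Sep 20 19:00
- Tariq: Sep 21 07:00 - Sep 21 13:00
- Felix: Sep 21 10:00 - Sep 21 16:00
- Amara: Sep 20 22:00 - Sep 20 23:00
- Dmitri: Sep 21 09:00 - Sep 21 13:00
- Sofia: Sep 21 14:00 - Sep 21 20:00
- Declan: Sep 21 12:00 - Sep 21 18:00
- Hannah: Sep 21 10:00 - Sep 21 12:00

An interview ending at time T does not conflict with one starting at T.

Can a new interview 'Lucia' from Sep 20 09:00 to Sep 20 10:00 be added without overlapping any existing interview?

Yusuf: starts Sep 20 11:00 at or after Lucia ends Sep 20 10:00 → clear.
Ingrid: starts Sep 20 15:00 at or after Lucia ends Sep 20 10:00 → clear.
Amara: starts Sep 20 22:00 at or after Lucia ends Sep 20 10:00 → clear.
Tariq: starts Sep 21 07:00 at or after Lucia ends Sep 20 10:00 → clear.
Dmitri: starts Sep 21 09:00 at or after Lucia ends Sep 20 10:00 → clear.
Felix: starts Sep 21 10:00 at or after Lucia ends Sep 20 10:00 → clear.
Hannah: starts Sep 21 10:00 at or after Lucia ends Sep 20 10:00 → clear.
Declan: starts Sep 21 12:00 at or after Lucia ends Sep 20 10:00 → clear.
Sofia: starts Sep 21 14:00 at or after Lucia ends Sep 20 10:00 → clear.

Yes — the slot is free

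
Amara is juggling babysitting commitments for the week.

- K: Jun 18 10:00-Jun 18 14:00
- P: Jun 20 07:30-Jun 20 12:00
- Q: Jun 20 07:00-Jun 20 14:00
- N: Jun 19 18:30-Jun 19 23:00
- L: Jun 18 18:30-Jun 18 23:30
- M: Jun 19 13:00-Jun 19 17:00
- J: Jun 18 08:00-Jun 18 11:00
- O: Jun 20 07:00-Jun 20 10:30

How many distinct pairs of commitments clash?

4

Check each pair: they overlap iff neither finishes before the other starts.
Sorted by start: J, K, L, M, N, O, Q, P.
K starts before J ends → J and K overlap.
L starts after J ends, so J has no further overlaps.
L starts after K ends, so K has no further overlaps.
M starts after L ends, so L has no further overlaps.
N starts after M ends, so M has no further overlaps.
O starts after N ends, so N has no further overlaps.
Q starts before O ends → O and Q overlap.
P starts before O ends → O and P overlap.
P starts before Q ends → Q and P overlap.
Overlapping pairs: J & K, O & P, O & Q, P & Q — 4 in total.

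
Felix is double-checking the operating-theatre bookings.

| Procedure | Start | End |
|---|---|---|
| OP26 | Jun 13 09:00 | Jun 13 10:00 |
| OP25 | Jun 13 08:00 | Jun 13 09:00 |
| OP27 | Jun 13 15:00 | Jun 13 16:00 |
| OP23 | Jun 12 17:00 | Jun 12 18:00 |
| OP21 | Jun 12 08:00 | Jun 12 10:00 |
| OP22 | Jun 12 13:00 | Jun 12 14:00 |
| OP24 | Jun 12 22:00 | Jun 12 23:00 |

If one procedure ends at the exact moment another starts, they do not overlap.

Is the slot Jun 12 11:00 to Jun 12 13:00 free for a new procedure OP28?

Yes — the slot is free

OP21: ends Jun 12 10:00 at or before OP28 starts Jun 12 11:00 → clear.
OP22: starts Jun 12 13:00 at or after OP28 ends Jun 12 13:00 → clear.
OP23: starts Jun 12 17:00 at or after OP28 ends Jun 12 13:00 → clear.
OP24: starts Jun 12 22:00 at or after OP28 ends Jun 12 13:00 → clear.
OP25: starts Jun 13 08:00 at or after OP28 ends Jun 12 13:00 → clear.
OP26: starts Jun 13 09:00 at or after OP28 ends Jun 12 13:00 → clear.
OP27: starts Jun 13 15:00 at or after OP28 ends Jun 12 13:00 → clear.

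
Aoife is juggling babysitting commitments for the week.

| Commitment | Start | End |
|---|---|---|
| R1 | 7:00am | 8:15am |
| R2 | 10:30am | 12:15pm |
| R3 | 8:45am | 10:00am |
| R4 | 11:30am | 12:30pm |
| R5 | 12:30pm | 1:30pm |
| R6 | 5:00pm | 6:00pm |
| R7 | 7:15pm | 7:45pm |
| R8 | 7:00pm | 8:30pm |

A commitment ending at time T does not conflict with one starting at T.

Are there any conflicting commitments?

Sorted by start: R1, R3, R2, R4, R5, R6, R8, R7.
R3 starts after R1 ends; R1 is clear from here.
R2 starts after R3 ends; R3 is clear from here.
R4 starts before R2 ends → R2 and R4 overlap.
That's a conflict, so the schedule is not conflict-free.

Yes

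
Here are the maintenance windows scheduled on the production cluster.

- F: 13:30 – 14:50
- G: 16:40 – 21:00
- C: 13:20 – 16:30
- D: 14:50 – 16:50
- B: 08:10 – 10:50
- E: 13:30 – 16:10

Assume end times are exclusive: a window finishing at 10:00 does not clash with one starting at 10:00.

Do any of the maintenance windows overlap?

Sorted by start: B, C, E, F, D, G.
C starts after B ends — done with B.
E starts before C ends → C and E overlap.
That's a conflict, so the schedule is not conflict-free.

Yes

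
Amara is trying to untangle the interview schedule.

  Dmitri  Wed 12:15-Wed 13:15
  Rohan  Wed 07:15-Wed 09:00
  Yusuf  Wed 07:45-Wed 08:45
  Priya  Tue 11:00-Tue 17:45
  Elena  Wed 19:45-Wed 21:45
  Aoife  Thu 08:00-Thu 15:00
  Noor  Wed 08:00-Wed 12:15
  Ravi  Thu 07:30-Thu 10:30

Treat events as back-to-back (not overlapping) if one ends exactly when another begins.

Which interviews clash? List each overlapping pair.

Aoife & Ravi, Noor & Rohan, Noor & Yusuf, Rohan & Yusuf

Check each pair: they overlap iff neither finishes before the other starts.
Sorted by start: Priya, Rohan, Yusuf, Noor, Dmitri, Elena, Ravi, Aoife.
Rohan starts after Priya ends, so nothing later overlaps Priya either.
Yusuf starts before Rohan ends → Rohan and Yusuf overlap.
Noor starts before Rohan ends → Rohan and Noor overlap.
Dmitri starts after Rohan ends, so nothing later overlaps Rohan either.
Noor starts before Yusuf ends → Yusuf and Noor overlap.
Dmitri starts after Yusuf ends, so nothing later overlaps Yusuf either.
Dmitri starts exactly when Noor ends (back-to-back, no overlap), so nothing later overlaps Noor either.
Elena starts after Dmitri ends, so nothing later overlaps Dmitri either.
Ravi starts after Elena ends, so nothing later overlaps Elena either.
Aoife starts before Ravi ends → Ravi and Aoife overlap.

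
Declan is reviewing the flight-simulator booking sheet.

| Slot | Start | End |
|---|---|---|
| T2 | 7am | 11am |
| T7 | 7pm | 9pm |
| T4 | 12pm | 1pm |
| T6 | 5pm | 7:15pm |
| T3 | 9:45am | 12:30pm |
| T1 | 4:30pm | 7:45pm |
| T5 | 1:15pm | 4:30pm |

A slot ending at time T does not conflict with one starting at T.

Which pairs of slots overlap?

Sorted by start: T2, T3, T4, T5, T1, T6, T7.
T3 starts before T2 ends → T2 and T3 overlap.
T4 starts after T2 ends; T2 is clear from here.
T4 starts before T3 ends → T3 and T4 overlap.
T5 starts after T3 ends; T3 is clear from here.
T5 starts after T4 ends; T4 is clear from here.
T1 starts exactly when T5 ends (back-to-back, no overlap); T5 is clear from here.
T6 starts before T1 ends → T1 and T6 overlap.
T7 starts before T1 ends → T1 and T7 overlap.
T7 starts before T6 ends → T6 and T7 overlap.

T1 & T6, T1 & T7, T2 & T3, T3 & T4, T6 & T7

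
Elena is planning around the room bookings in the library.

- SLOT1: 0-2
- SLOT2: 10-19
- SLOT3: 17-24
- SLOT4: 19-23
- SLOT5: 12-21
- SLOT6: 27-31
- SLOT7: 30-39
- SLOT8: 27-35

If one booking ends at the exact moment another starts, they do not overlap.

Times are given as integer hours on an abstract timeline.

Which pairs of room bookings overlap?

Sorted by start: SLOT1, SLOT2, SLOT5, SLOT3, SLOT4, SLOT6, SLOT8, SLOT7.
SLOT2 starts after SLOT1 ends, so nothing later overlaps SLOT1 either.
SLOT5 starts before SLOT2 ends → SLOT2 and SLOT5 overlap.
SLOT3 starts before SLOT2 ends → SLOT2 and SLOT3 overlap.
SLOT4 starts exactly when SLOT2 ends (back-to-back, no overlap), so nothing later overlaps SLOT2 either.
SLOT3 starts before SLOT5 ends → SLOT5 and SLOT3 overlap.
SLOT4 starts before SLOT5 ends → SLOT5 and SLOT4 overlap.
SLOT6 starts after SLOT5 ends, so nothing later overlaps SLOT5 either.
SLOT4 starts before SLOT3 ends → SLOT3 and SLOT4 overlap.
SLOT6 starts after SLOT3 ends, so nothing later overlaps SLOT3 either.
SLOT6 starts after SLOT4 ends, so nothing later overlaps SLOT4 either.
SLOT8 starts before SLOT6 ends → SLOT6 and SLOT8 overlap.
SLOT7 starts before SLOT6 ends → SLOT6 and SLOT7 overlap.
SLOT7 starts before SLOT8 ends → SLOT8 and SLOT7 overlap.

SLOT2 & SLOT3, SLOT2 & SLOT5, SLOT3 & SLOT4, SLOT3 & SLOT5, SLOT4 & SLOT5, SLOT6 & SLOT7, SLOT6 & SLOT8, SLOT7 & SLOT8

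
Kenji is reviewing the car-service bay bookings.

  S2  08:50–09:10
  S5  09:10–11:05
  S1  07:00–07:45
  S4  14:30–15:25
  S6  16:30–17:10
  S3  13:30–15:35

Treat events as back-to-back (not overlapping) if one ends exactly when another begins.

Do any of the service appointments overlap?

Sorted by start: S1, S2, S5, S3, S4, S6.
S2 starts after S1 ends, so nothing later overlaps S1 either.
S5 starts exactly when S2 ends (back-to-back, no overlap), so nothing later overlaps S2 either.
S3 starts after S5 ends, so nothing later overlaps S5 either.
S4 starts before S3 ends → S3 and S4 overlap.
That's a conflict, so the schedule is not conflict-free.

Yes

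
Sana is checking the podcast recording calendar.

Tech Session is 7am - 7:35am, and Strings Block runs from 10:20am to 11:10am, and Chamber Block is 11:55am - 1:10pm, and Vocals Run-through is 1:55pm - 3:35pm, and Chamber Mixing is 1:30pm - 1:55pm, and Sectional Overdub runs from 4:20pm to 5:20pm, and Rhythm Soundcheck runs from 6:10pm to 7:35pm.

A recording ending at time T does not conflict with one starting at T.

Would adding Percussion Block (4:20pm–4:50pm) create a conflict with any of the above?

Yes — it overlaps Sectional Overdub

Tech Session: ends 7:35am at or before Percussion Block starts 4:20pm → clear.
Strings Block: ends 11:10am at or before Percussion Block starts 4:20pm → clear.
Chamber Block: ends 1:10pm at or before Percussion Block starts 4:20pm → clear.
Chamber Mixing: ends 1:55pm at or before Percussion Block starts 4:20pm → clear.
Vocals Run-through: ends 3:35pm at or before Percussion Block starts 4:20pm → clear.
Sectional Overdub: starts 4:20pm before Percussion Block ends 4:50pm, and ends 5:20pm after Percussion Block starts 4:20pm → overlap.
Rhythm Soundcheck: starts 6:10pm at or after Percussion Block ends 4:50pm → clear.
Percussion Block overlaps Sectional Overdub.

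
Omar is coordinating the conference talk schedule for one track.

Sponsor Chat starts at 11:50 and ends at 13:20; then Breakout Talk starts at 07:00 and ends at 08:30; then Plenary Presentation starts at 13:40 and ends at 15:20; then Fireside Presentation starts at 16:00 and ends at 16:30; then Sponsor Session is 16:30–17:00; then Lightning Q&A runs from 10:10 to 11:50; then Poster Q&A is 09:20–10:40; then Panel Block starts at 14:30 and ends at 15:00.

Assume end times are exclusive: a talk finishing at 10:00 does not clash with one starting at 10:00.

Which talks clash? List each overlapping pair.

Lightning Q&A & Poster Q&A, Panel Block & Plenary Presentation

Sorted by start: Breakout Talk, Poster Q&A, Lightning Q&A, Sponsor Chat, Plenary Presentation, Panel Block, Fireside Presentation, Sponsor Session.
Poster Q&A starts after Breakout Talk ends; Breakout Talk is clear from here.
Lightning Q&A starts before Poster Q&A ends → Poster Q&A and Lightning Q&A overlap.
Sponsor Chat starts after Poster Q&A ends; Poster Q&A is clear from here.
Sponsor Chat starts exactly when Lightning Q&A ends (back-to-back, no overlap); Lightning Q&A is clear from here.
Plenary Presentation starts after Sponsor Chat ends; Sponsor Chat is clear from here.
Panel Block starts before Plenary Presentation ends → Plenary Presentation and Panel Block overlap.
Fireside Presentation starts after Plenary Presentation ends; Plenary Presentation is clear from here.
Fireside Presentation starts after Panel Block ends; Panel Block is clear from here.
Sponsor Session starts exactly when Fireside Presentation ends (back-to-back, no overlap).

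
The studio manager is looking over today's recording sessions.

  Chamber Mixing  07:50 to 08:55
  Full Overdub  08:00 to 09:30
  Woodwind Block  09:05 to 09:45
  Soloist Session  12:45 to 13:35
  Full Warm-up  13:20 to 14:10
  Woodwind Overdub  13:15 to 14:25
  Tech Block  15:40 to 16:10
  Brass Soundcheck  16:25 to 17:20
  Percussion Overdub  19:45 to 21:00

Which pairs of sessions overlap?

Chamber Mixing & Full Overdub, Full Overdub & Woodwind Block, Full Warm-up & Soloist Session, Full Warm-up & Woodwind Overdub, Soloist Session & Woodwind Overdub

Check each pair: they overlap iff neither finishes before the other starts.
Sorted by start: Chamber Mixing, Full Overdub, Woodwind Block, Soloist Session, Woodwind Overdub, Full Warm-up, Tech Block, Brass Soundcheck, Percussion Overdub.
Full Overdub starts before Chamber Mixing ends → Chamber Mixing and Full Overdub overlap.
Woodwind Block starts after Chamber Mixing ends — done with Chamber Mixing.
Woodwind Block starts before Full Overdub ends → Full Overdub and Woodwind Block overlap.
Soloist Session starts after Full Overdub ends — done with Full Overdub.
Soloist Session starts after Woodwind Block ends — done with Woodwind Block.
Woodwind Overdub starts before Soloist Session ends → Soloist Session and Woodwind Overdub overlap.
Full Warm-up starts before Soloist Session ends → Soloist Session and Full Warm-up overlap.
Tech Block starts after Soloist Session ends — done with Soloist Session.
Full Warm-up starts before Woodwind Overdub ends → Woodwind Overdub and Full Warm-up overlap.
Tech Block starts after Woodwind Overdub ends — done with Woodwind Overdub.
Tech Block starts after Full Warm-up ends — done with Full Warm-up.
Brass Soundcheck starts after Tech Block ends — done with Tech Block.
Percussion Overdub starts after Brass Soundcheck ends.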